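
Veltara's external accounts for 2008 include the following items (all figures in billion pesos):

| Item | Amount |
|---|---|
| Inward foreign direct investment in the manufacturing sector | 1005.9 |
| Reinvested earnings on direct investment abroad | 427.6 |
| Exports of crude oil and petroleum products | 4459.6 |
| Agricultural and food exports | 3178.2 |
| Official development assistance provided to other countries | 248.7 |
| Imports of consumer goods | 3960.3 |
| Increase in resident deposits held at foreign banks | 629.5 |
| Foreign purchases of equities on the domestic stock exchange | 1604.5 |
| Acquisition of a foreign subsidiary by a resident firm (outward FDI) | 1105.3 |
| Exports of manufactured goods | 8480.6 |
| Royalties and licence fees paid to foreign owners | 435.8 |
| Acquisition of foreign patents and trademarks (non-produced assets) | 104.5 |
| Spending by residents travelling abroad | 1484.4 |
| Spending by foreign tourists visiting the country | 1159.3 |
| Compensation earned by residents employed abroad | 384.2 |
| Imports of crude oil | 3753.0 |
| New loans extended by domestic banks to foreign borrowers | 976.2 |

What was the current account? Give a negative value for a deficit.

8207.3

Goods: 4459.6 + 3178.2 + 8480.6 - 3753.0 - 3960.3 = 8405.1
Services: -1484.4 - 435.8 + 1159.3 = -760.9
Primary income: 427.6 + 384.2 = 811.8
Secondary income: -248.7
Current account = 8405.1 + (-760.9) + 811.8 + (-248.7) = 8207.3
(Excluded from the current account — financial account: inward foreign direct investment in the manufacturing sector 1005.9, increase in resident deposits held at foreign banks 629.5, foreign purchases of equities on the domestic stock exchange 1604.5, acquisition of a foreign subsidiary by a resident firm (outward FDI) 1105.3, new loans extended by domestic banks to foreign borrowers 976.2; capital account: acquisition of foreign patents and trademarks (non-produced assets) 104.5.)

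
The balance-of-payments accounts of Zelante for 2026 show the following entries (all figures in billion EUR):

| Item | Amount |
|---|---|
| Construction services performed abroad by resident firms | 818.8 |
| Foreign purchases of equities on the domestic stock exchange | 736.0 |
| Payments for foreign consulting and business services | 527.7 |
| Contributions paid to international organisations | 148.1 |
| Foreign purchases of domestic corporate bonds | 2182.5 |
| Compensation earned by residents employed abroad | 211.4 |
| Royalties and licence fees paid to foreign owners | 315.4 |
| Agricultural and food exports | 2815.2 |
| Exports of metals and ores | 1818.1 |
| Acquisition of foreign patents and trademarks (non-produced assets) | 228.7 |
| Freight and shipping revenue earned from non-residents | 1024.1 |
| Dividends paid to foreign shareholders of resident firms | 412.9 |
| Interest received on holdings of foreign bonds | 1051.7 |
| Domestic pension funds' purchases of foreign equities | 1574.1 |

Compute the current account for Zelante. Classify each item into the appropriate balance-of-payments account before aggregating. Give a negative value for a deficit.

Goods: 2815.2 + 1818.1 = 4633.3
Services: -315.4 + 1024.1 + 818.8 - 527.7 = 999.8
Primary income: -412.9 + 1051.7 + 211.4 = 850.2
Secondary income: -148.1
Current account = 4633.3 + 999.8 + 850.2 + (-148.1) = 6335.2
(Excluded from the current account — financial account: foreign purchases of equities on the domestic stock exchange 736.0, foreign purchases of domestic corporate bonds 2182.5, domestic pension funds' purchases of foreign equities 1574.1; capital account: acquisition of foreign patents and trademarks (non-produced assets) 228.7.)

6335.2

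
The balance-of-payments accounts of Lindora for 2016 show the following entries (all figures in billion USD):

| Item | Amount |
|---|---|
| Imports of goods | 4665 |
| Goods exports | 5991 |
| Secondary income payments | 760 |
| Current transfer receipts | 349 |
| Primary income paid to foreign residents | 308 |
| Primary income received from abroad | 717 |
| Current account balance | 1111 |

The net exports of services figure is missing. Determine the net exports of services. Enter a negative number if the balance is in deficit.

Current account = goods balance + services balance + net primary income + net secondary income
Sum of the known components = 1324
Net exports of services = CA - (known components) = 1111 - 1324 = -213

-213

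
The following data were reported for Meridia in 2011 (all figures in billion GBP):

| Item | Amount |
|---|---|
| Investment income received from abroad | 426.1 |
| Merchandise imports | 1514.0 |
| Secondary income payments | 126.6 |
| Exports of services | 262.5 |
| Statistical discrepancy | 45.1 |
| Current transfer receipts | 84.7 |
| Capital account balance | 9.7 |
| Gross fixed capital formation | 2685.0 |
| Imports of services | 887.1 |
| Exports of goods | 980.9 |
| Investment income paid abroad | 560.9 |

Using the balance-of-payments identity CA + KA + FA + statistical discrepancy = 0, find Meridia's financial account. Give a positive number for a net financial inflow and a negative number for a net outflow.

Goods balance = 980.9 - 1514.0 = -533.1
Services balance = 262.5 - 887.1 = -624.6
Trade balance (goods + services) = -533.1 + (-624.6) = -1157.7
Net primary income = 426.1 - 560.9 = -134.8
Net secondary income = 84.7 - 126.6 = -41.9
Current account = -1157.7 + (-134.8) + (-41.9) = -1334.4
Financial account = -(-1334.4 + 9.7 + 45.1) = 1279.6

1279.6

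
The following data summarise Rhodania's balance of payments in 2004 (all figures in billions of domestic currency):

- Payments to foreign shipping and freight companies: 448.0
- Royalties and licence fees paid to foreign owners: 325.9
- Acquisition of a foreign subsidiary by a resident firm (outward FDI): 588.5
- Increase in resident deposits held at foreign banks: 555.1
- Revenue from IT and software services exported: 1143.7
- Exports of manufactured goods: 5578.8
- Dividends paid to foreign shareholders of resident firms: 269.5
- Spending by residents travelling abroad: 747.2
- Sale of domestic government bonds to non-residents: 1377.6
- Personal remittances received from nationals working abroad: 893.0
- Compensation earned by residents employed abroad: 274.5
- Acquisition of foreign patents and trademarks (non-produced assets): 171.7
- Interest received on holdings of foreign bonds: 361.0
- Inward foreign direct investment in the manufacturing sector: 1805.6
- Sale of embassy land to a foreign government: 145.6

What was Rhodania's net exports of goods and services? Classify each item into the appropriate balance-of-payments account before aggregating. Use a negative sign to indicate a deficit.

Goods: 5578.8
Services: -448.0 - 747.2 + 1143.7 - 325.9 = -377.4
Trade balance = 5578.8 + (-377.4) = 5201.4
(Excluded from the trade balance — financial account: acquisition of a foreign subsidiary by a resident firm (outward FDI) 588.5, increase in resident deposits held at foreign banks 555.1, sale of domestic government bonds to non-residents 1377.6, inward foreign direct investment in the manufacturing sector 1805.6; primary income: dividends paid to foreign shareholders of resident firms 269.5, compensation earned by residents employed abroad 274.5, interest received on holdings of foreign bonds 361.0; secondary income: personal remittances received from nationals working abroad 893.0; capital account: acquisition of foreign patents and trademarks (non-produced assets) 171.7, sale of embassy land to a foreign government 145.6.)

5201.4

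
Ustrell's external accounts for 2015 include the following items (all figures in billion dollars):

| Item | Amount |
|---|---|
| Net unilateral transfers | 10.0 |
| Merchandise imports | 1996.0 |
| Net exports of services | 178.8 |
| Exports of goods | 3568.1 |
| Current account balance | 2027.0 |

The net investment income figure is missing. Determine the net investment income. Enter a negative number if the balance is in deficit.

Current account = goods balance + services balance + net primary income + net secondary income
Sum of the known components = 1760.9
Net investment income = CA - (known components) = 2027.0 - 1760.9 = 266.1

266.1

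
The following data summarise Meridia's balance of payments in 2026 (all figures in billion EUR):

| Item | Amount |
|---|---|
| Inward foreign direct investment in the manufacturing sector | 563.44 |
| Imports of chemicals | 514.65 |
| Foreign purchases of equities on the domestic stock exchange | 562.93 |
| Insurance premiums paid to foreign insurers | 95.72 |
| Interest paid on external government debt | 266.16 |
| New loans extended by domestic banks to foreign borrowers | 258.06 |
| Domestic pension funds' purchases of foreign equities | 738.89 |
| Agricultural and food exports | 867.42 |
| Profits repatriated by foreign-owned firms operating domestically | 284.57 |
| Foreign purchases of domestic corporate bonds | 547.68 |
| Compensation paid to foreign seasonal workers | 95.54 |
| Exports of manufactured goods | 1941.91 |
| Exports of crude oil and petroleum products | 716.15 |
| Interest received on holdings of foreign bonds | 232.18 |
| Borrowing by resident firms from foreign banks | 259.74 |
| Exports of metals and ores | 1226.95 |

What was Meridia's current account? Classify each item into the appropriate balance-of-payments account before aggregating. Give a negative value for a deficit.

Goods: 867.42 + 716.15 + 1941.91 - 514.65 + 1226.95 = 4237.78
Services: -95.72
Primary income: -284.57 - 95.54 - 266.16 + 232.18 = -414.09
Current account = 4237.78 + (-95.72) + (-414.09) = 3727.97
(Excluded from the current account — financial account: inward foreign direct investment in the manufacturing sector 563.44, foreign purchases of equities on the domestic stock exchange 562.93, new loans extended by domestic banks to foreign borrowers 258.06, domestic pension funds' purchases of foreign equities 738.89, foreign purchases of domestic corporate bonds 547.68, borrowing by resident firms from foreign banks 259.74.)

3727.97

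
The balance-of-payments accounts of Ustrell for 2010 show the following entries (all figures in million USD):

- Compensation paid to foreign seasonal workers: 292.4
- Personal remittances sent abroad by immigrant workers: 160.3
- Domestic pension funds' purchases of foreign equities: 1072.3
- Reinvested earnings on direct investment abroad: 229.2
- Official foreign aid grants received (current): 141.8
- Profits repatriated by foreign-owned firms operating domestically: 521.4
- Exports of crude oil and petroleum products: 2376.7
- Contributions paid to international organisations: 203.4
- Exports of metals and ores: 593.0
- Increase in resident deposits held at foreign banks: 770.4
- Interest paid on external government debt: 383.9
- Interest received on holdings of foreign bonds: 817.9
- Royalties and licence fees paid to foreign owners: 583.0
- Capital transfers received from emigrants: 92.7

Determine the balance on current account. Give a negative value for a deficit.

2014.2

Goods: 2376.7 + 593.0 = 2969.7
Services: -583.0
Primary income: 229.2 - 383.9 - 521.4 + 817.9 - 292.4 = -150.6
Secondary income: 141.8 - 203.4 - 160.3 = -221.9
Current account = 2969.7 + (-583.0) + (-150.6) + (-221.9) = 2014.2
(Excluded from the current account — financial account: domestic pension funds' purchases of foreign equities 1072.3, increase in resident deposits held at foreign banks 770.4; capital account: capital transfers received from emigrants 92.7.)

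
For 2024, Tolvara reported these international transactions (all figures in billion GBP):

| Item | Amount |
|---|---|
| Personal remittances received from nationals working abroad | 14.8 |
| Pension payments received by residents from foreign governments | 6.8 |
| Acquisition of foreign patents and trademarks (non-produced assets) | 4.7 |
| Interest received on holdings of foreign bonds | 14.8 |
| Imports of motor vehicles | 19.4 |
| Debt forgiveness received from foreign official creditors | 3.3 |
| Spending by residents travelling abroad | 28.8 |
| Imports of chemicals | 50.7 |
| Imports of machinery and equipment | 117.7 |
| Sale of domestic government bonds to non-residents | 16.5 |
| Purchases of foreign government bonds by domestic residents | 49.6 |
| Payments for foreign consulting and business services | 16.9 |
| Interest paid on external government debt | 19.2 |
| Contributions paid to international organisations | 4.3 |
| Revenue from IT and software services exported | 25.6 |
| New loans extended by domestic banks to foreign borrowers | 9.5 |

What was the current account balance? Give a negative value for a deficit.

-195.0

Goods: -50.7 - 19.4 - 117.7 = -187.8
Services: -28.8 - 16.9 + 25.6 = -20.1
Primary income: 14.8 - 19.2 = -4.4
Secondary income: -4.3 + 6.8 + 14.8 = 17.3
Current account = (-187.8) + (-20.1) + (-4.4) + 17.3 = -195.0
(Excluded from the current account — capital account: acquisition of foreign patents and trademarks (non-produced assets) 4.7, debt forgiveness received from foreign official creditors 3.3; financial account: sale of domestic government bonds to non-residents 16.5, purchases of foreign government bonds by domestic residents 49.6, new loans extended by domestic banks to foreign borrowers 9.5.)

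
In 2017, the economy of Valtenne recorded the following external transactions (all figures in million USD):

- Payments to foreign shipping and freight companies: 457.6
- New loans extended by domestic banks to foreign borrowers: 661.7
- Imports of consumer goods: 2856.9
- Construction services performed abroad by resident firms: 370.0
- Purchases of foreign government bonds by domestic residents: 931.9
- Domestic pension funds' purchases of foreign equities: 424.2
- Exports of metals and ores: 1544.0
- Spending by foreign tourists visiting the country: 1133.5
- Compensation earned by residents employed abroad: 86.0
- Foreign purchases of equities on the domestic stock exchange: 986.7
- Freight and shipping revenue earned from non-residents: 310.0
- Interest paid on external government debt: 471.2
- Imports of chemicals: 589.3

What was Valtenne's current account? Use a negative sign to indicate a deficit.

-931.5

Goods: -589.3 + 1544.0 - 2856.9 = -1902.2
Services: 310.0 + 370.0 + 1133.5 - 457.6 = 1355.9
Primary income: 86.0 - 471.2 = -385.2
Current account = (-1902.2) + 1355.9 + (-385.2) = -931.5
(Excluded from the current account — financial account: new loans extended by domestic banks to foreign borrowers 661.7, purchases of foreign government bonds by domestic residents 931.9, domestic pension funds' purchases of foreign equities 424.2, foreign purchases of equities on the domestic stock exchange 986.7.)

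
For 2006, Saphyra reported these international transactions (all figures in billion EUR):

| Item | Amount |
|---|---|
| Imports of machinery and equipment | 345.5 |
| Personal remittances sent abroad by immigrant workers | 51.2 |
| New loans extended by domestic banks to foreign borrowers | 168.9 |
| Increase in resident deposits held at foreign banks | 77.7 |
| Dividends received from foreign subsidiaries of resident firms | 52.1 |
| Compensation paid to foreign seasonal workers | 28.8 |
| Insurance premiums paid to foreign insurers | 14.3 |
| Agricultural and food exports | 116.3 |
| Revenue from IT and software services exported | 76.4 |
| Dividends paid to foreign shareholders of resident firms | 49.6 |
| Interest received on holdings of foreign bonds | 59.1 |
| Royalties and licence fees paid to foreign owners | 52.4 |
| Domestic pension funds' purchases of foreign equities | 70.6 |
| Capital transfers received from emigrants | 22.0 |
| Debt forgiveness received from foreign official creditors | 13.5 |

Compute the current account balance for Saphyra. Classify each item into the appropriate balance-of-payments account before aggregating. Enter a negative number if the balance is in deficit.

Goods: -345.5 + 116.3 = -229.2
Services: 76.4 - 52.4 - 14.3 = 9.7
Primary income: -49.6 + 52.1 - 28.8 + 59.1 = 32.8
Secondary income: -51.2
Current account = (-229.2) + 9.7 + 32.8 + (-51.2) = -237.9
(Excluded from the current account — financial account: new loans extended by domestic banks to foreign borrowers 168.9, increase in resident deposits held at foreign banks 77.7, domestic pension funds' purchases of foreign equities 70.6; capital account: capital transfers received from emigrants 22.0, debt forgiveness received from foreign official creditors 13.5.)

-237.9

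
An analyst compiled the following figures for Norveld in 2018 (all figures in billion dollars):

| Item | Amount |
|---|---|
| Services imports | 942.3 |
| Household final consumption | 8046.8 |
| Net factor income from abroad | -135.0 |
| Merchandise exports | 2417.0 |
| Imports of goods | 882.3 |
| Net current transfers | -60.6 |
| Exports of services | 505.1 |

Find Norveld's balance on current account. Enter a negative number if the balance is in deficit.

Goods balance = 2417.0 - 882.3 = 1534.7
Services balance = 505.1 - 942.3 = -437.2
Trade balance (goods + services) = 1534.7 + (-437.2) = 1097.5
Net primary income = -135.0
Net secondary income = -60.6
Current account = 1097.5 + (-135.0) + (-60.6) = 901.9

901.9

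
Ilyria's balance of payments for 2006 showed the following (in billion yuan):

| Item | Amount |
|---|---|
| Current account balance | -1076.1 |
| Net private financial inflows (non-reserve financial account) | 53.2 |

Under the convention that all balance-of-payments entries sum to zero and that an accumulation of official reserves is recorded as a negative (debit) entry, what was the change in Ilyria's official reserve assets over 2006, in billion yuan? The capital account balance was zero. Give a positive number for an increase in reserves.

Official reserve transactions balance = -((-1076.1) + 53.2) = 1022.9
An accumulation of reserves is recorded as a debit (negative entry), so the change in the stock of reserves is the negative of that balance.
Change in official reserves = -(1022.9) = -1022.9

-1022.9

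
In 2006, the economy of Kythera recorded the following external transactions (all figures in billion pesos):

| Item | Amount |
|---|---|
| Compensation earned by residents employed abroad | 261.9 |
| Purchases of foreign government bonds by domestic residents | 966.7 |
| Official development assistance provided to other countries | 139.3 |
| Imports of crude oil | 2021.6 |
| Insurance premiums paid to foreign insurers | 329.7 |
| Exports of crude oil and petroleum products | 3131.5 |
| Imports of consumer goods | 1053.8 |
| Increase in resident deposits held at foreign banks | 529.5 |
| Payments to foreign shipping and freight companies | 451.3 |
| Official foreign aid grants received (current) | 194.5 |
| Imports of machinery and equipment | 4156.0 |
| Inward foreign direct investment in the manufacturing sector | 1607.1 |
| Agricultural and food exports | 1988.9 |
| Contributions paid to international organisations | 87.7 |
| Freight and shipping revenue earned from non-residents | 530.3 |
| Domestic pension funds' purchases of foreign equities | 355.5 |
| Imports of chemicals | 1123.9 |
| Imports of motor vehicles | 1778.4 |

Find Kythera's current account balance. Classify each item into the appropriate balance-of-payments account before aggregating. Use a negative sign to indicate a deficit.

Goods: -2021.6 + 3131.5 - 1778.4 - 1123.9 - 4156.0 - 1053.8 + 1988.9 = -5013.3
Services: -451.3 - 329.7 + 530.3 = -250.7
Primary income: 261.9
Secondary income: -139.3 - 87.7 + 194.5 = -32.5
Current account = (-5013.3) + (-250.7) + 261.9 + (-32.5) = -5034.6
(Excluded from the current account — financial account: purchases of foreign government bonds by domestic residents 966.7, increase in resident deposits held at foreign banks 529.5, inward foreign direct investment in the manufacturing sector 1607.1, domestic pension funds' purchases of foreign equities 355.5.)

-5034.6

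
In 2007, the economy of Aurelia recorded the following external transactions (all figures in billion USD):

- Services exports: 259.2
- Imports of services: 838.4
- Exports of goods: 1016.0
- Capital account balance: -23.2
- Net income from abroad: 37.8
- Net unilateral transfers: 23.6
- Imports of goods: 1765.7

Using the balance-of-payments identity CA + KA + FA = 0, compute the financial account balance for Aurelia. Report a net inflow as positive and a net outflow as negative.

1290.7

Goods balance = 1016.0 - 1765.7 = -749.7
Services balance = 259.2 - 838.4 = -579.2
Trade balance (goods + services) = -749.7 + (-579.2) = -1328.9
Net primary income = 37.8
Net secondary income = 23.6
Current account = -1328.9 + 37.8 + 23.6 = -1267.5
Financial account = -(-1267.5 + (-23.2)) = 1290.7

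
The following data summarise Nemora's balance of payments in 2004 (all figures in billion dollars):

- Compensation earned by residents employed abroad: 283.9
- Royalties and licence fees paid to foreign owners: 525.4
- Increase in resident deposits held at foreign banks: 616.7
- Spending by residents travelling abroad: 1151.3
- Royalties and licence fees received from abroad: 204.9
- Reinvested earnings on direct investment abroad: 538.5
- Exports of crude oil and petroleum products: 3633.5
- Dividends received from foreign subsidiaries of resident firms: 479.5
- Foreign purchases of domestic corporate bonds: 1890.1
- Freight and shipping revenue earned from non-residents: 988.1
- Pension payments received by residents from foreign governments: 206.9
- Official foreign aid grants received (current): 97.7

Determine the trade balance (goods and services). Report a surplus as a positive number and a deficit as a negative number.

Goods: 3633.5
Services: -525.4 - 1151.3 + 988.1 + 204.9 = -483.7
Trade balance = 3633.5 + (-483.7) = 3149.8
(Excluded from the trade balance — primary income: compensation earned by residents employed abroad 283.9, reinvested earnings on direct investment abroad 538.5, dividends received from foreign subsidiaries of resident firms 479.5; financial account: increase in resident deposits held at foreign banks 616.7, foreign purchases of domestic corporate bonds 1890.1; secondary income: pension payments received by residents from foreign governments 206.9, official foreign aid grants received (current) 97.7.)

3149.8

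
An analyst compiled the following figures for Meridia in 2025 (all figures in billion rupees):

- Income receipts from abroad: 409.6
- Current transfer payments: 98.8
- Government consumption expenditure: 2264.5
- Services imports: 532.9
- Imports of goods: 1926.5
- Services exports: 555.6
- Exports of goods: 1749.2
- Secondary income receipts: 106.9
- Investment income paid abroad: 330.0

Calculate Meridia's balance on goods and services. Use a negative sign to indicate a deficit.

Goods balance = 1749.2 - 1926.5 = -177.3
Services balance = 555.6 - 532.9 = 22.7
Trade balance (goods + services) = -177.3 + 22.7 = -154.6

-154.6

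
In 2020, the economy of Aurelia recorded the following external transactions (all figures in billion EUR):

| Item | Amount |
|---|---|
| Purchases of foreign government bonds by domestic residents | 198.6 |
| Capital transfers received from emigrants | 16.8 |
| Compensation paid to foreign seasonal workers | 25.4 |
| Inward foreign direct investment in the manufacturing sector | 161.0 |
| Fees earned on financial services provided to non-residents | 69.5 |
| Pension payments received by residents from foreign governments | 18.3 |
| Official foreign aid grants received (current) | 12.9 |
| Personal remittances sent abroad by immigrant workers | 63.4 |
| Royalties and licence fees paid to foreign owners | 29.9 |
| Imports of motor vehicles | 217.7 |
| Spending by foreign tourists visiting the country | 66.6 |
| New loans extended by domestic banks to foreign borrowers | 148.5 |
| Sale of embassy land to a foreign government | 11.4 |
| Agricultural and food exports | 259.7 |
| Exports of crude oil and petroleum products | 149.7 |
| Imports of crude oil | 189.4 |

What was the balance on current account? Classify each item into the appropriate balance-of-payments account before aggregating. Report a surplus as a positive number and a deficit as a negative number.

50.9

Goods: -189.4 + 149.7 + 259.7 - 217.7 = 2.3
Services: 69.5 + 66.6 - 29.9 = 106.2
Primary income: -25.4
Secondary income: 18.3 - 63.4 + 12.9 = -32.2
Current account = 2.3 + 106.2 + (-25.4) + (-32.2) = 50.9
(Excluded from the current account — financial account: purchases of foreign government bonds by domestic residents 198.6, inward foreign direct investment in the manufacturing sector 161.0, new loans extended by domestic banks to foreign borrowers 148.5; capital account: capital transfers received from emigrants 16.8, sale of embassy land to a foreign government 11.4.)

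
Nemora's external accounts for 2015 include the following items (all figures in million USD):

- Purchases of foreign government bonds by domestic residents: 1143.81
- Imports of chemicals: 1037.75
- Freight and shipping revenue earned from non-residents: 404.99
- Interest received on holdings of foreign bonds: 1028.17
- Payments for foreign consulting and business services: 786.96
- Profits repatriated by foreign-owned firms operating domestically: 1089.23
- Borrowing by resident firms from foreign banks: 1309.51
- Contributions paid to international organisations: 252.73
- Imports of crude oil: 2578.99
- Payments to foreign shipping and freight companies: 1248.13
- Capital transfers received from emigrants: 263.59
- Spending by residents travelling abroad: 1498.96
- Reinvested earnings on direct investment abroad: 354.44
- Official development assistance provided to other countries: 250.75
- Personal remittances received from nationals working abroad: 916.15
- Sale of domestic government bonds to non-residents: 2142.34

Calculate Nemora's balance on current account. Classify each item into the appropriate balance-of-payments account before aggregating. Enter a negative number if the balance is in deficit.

Goods: -1037.75 - 2578.99 = -3616.74
Services: 404.99 - 1498.96 - 786.96 - 1248.13 = -3129.06
Primary income: -1089.23 + 1028.17 + 354.44 = 293.38
Secondary income: 916.15 - 250.75 - 252.73 = 412.67
Current account = (-3616.74) + (-3129.06) + 293.38 + 412.67 = -6039.75
(Excluded from the current account — financial account: purchases of foreign government bonds by domestic residents 1143.81, borrowing by resident firms from foreign banks 1309.51, sale of domestic government bonds to non-residents 2142.34; capital account: capital transfers received from emigrants 263.59.)

-6039.75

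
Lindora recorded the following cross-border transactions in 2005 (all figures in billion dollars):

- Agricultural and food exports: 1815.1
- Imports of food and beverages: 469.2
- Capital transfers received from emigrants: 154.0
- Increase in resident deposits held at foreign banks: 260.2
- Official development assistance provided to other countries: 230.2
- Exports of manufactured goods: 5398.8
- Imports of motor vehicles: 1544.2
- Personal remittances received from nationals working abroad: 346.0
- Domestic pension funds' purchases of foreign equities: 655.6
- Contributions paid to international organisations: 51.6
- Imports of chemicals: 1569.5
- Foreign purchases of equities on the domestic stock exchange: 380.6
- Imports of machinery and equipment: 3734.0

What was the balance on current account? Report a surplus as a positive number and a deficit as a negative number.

-38.8

Goods: -1544.2 - 3734.0 - 469.2 - 1569.5 + 1815.1 + 5398.8 = -103.0
Secondary income: -51.6 - 230.2 + 346.0 = 64.2
Current account = (-103.0) + 64.2 = -38.8
(Excluded from the current account — capital account: capital transfers received from emigrants 154.0; financial account: increase in resident deposits held at foreign banks 260.2, domestic pension funds' purchases of foreign equities 655.6, foreign purchases of equities on the domestic stock exchange 380.6.)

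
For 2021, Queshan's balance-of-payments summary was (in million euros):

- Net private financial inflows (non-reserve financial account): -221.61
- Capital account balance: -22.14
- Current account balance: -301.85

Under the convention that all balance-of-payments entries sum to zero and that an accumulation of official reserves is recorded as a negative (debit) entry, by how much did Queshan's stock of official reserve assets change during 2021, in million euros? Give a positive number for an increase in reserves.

Official reserve transactions balance = -((-301.85) + (-22.14) + (-221.61)) = 545.60
An accumulation of reserves is recorded as a debit (negative entry), so the change in the stock of reserves is the negative of that balance.
Change in official reserves = -(545.60) = -545.60

-545.60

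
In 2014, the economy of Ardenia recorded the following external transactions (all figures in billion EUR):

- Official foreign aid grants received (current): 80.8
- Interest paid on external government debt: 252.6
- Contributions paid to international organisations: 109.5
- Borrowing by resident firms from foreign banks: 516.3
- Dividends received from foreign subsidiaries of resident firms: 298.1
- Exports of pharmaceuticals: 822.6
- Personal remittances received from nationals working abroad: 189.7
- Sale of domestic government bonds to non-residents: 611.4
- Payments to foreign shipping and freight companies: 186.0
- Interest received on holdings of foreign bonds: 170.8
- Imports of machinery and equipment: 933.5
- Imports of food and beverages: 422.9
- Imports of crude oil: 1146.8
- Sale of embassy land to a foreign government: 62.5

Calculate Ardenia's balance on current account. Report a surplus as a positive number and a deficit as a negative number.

Goods: -422.9 - 933.5 - 1146.8 + 822.6 = -1680.6
Services: -186.0
Primary income: -252.6 + 170.8 + 298.1 = 216.3
Secondary income: 80.8 - 109.5 + 189.7 = 161.0
Current account = (-1680.6) + (-186.0) + 216.3 + 161.0 = -1489.3
(Excluded from the current account — financial account: borrowing by resident firms from foreign banks 516.3, sale of domestic government bonds to non-residents 611.4; capital account: sale of embassy land to a foreign government 62.5.)

-1489.3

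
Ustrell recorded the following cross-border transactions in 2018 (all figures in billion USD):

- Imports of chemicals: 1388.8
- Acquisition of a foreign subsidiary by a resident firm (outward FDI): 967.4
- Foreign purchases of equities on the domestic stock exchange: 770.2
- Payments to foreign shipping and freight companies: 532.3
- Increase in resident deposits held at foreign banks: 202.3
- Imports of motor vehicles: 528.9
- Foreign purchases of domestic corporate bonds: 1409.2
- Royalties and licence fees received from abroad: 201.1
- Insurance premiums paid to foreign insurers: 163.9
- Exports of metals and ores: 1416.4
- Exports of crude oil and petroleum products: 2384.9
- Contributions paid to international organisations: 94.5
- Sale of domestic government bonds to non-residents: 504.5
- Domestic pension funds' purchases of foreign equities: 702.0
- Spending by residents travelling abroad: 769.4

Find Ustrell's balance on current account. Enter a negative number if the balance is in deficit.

Goods: -528.9 + 2384.9 - 1388.8 + 1416.4 = 1883.6
Services: -769.4 - 163.9 - 532.3 + 201.1 = -1264.5
Secondary income: -94.5
Current account = 1883.6 + (-1264.5) + (-94.5) = 524.6
(Excluded from the current account — financial account: acquisition of a foreign subsidiary by a resident firm (outward FDI) 967.4, foreign purchases of equities on the domestic stock exchange 770.2, increase in resident deposits held at foreign banks 202.3, foreign purchases of domestic corporate bonds 1409.2, sale of domestic government bonds to non-residents 504.5, domestic pension funds' purchases of foreign equities 702.0.)

524.6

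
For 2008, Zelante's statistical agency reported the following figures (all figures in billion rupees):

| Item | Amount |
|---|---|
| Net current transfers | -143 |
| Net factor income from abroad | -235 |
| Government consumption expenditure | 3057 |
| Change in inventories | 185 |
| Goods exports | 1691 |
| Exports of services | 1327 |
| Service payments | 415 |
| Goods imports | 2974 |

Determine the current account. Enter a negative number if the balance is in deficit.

-749

Goods balance = 1691 - 2974 = -1283
Services balance = 1327 - 415 = 912
Trade balance (goods + services) = -1283 + 912 = -371
Net primary income = -235
Net secondary income = -143
Current account = -371 + (-235) + (-143) = -749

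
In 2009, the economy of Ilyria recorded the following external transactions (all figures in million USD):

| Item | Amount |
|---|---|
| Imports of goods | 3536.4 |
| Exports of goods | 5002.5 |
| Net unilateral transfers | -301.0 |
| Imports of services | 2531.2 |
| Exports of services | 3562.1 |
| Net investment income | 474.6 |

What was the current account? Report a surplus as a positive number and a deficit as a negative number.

Goods balance = 5002.5 - 3536.4 = 1466.1
Services balance = 3562.1 - 2531.2 = 1030.9
Trade balance (goods + services) = 1466.1 + 1030.9 = 2497.0
Net primary income = 474.6
Net secondary income = -301.0
Current account = 2497.0 + 474.6 + (-301.0) = 2670.6

2670.6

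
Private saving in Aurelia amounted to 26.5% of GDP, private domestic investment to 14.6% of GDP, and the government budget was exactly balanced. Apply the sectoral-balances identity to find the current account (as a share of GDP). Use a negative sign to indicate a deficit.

By the sectoral-balances identity, CA = (S_private - I) + (T - G).
Private balance = 26.5 - 14.6 = 11.9
Government balance (T - G) = 0
CA = 11.9 + 0.0 = 11.9

11.9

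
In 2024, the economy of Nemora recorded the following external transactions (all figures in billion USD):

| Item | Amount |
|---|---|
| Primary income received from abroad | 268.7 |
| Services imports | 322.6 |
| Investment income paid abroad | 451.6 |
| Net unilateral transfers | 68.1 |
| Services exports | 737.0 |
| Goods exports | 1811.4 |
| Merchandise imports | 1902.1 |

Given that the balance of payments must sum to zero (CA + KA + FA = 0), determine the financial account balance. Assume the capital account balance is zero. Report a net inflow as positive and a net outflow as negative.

Goods balance = 1811.4 - 1902.1 = -90.7
Services balance = 737.0 - 322.6 = 414.4
Trade balance (goods + services) = -90.7 + 414.4 = 323.7
Net primary income = 268.7 - 451.6 = -182.9
Net secondary income = 68.1
Current account = 323.7 + (-182.9) + 68.1 = 208.9
Financial account = -(208.9) = -208.9

-208.9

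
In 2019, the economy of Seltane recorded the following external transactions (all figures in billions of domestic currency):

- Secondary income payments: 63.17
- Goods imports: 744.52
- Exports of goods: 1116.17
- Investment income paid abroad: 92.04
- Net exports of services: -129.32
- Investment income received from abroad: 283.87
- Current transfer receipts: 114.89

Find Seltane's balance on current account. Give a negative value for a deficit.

Goods balance = 1116.17 - 744.52 = 371.65
Services balance = -129.32
Trade balance (goods + services) = 371.65 + (-129.32) = 242.33
Net primary income = 283.87 - 92.04 = 191.83
Net secondary income = 114.89 - 63.17 = 51.72
Current account = 242.33 + 191.83 + 51.72 = 485.88

485.88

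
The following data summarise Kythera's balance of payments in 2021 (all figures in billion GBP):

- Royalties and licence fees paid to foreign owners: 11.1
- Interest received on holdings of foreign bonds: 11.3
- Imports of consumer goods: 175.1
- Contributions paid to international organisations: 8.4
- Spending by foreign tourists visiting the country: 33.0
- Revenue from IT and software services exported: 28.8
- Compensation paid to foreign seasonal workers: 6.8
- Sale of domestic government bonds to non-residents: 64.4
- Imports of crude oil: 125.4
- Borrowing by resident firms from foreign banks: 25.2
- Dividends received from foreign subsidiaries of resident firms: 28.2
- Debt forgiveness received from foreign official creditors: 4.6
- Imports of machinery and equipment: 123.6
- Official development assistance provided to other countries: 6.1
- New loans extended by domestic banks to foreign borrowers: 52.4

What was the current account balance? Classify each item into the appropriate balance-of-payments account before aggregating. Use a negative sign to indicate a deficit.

Goods: -123.6 - 125.4 - 175.1 = -424.1
Services: -11.1 + 33.0 + 28.8 = 50.7
Primary income: -6.8 + 28.2 + 11.3 = 32.7
Secondary income: -8.4 - 6.1 = -14.5
Current account = (-424.1) + 50.7 + 32.7 + (-14.5) = -355.2
(Excluded from the current account — financial account: sale of domestic government bonds to non-residents 64.4, borrowing by resident firms from foreign banks 25.2, new loans extended by domestic banks to foreign borrowers 52.4; capital account: debt forgiveness received from foreign official creditors 4.6.)

-355.2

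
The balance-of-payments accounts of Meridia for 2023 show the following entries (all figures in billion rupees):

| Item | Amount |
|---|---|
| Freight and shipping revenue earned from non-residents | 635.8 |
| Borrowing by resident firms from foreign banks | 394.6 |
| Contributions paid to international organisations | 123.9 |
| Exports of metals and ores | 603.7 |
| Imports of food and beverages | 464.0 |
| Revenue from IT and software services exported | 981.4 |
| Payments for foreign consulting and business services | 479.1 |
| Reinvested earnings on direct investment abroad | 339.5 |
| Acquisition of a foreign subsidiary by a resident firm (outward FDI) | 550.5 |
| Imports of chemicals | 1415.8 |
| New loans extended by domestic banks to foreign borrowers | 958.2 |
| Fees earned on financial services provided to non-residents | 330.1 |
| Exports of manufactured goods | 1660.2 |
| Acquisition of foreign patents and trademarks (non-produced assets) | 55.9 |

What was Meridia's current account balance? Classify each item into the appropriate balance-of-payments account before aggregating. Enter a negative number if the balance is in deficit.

2067.9

Goods: 603.7 + 1660.2 - 1415.8 - 464.0 = 384.1
Services: -479.1 + 981.4 + 330.1 + 635.8 = 1468.2
Primary income: 339.5
Secondary income: -123.9
Current account = 384.1 + 1468.2 + 339.5 + (-123.9) = 2067.9
(Excluded from the current account — financial account: borrowing by resident firms from foreign banks 394.6, acquisition of a foreign subsidiary by a resident firm (outward FDI) 550.5, new loans extended by domestic banks to foreign borrowers 958.2; capital account: acquisition of foreign patents and trademarks (non-produced assets) 55.9.)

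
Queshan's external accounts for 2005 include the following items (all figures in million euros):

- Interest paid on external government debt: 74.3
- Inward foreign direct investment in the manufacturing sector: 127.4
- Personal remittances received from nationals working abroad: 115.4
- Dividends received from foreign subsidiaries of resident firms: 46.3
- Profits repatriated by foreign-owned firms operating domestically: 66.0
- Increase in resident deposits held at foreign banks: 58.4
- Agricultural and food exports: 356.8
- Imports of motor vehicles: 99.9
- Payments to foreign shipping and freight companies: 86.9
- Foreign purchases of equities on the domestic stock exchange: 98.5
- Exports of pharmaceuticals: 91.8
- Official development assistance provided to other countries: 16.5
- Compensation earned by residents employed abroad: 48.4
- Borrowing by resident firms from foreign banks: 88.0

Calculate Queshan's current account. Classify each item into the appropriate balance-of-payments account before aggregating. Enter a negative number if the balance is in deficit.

315.1

Goods: 91.8 + 356.8 - 99.9 = 348.7
Services: -86.9
Primary income: 48.4 + 46.3 - 74.3 - 66.0 = -45.6
Secondary income: 115.4 - 16.5 = 98.9
Current account = 348.7 + (-86.9) + (-45.6) + 98.9 = 315.1
(Excluded from the current account — financial account: inward foreign direct investment in the manufacturing sector 127.4, increase in resident deposits held at foreign banks 58.4, foreign purchases of equities on the domestic stock exchange 98.5, borrowing by resident firms from foreign banks 88.0.)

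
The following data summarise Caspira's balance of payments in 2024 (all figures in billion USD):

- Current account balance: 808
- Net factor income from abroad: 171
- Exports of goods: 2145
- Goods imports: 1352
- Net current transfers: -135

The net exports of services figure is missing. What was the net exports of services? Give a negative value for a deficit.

Current account = goods balance + services balance + net primary income + net secondary income
Sum of the known components = 829
Net exports of services = CA - (known components) = 808 - 829 = -21

-21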